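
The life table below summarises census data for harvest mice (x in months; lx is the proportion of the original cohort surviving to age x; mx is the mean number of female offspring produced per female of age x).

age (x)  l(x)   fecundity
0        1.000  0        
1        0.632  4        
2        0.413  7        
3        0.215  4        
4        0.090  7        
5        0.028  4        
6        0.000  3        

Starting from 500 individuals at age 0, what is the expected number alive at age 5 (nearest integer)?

14

Expected survivors = N0 · l_5 = 500 × 0.028 = 14 → 14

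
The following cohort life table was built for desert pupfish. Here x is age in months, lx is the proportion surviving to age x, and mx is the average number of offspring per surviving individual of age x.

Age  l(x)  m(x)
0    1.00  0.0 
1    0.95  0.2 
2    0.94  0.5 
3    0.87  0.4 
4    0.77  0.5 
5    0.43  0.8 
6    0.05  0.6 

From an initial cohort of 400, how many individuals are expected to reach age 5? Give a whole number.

Expected survivors = N0 · l_5 = 400 × 0.43 = 172 → 172

172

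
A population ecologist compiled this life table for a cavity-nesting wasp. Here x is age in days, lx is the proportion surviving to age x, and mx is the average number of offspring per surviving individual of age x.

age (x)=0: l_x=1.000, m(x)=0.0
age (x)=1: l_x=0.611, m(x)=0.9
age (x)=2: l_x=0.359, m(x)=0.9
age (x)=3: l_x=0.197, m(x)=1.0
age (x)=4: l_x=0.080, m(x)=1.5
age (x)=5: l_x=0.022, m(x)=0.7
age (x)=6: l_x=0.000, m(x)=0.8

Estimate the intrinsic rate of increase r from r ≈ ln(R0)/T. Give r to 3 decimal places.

0.096

R0 = Σ lx·mx = 0 + 0.5499 + 0.3231 + 0.197 + 0.12 + 0.0154 + 0 = 1.2054
Σ x·lx·mx = 2.3441; T = 2.3441/1.2054 = 1.94467…
r ≈ ln(R0)/T = ln(1.2054)/1.94467… = 0.09606… → 0.096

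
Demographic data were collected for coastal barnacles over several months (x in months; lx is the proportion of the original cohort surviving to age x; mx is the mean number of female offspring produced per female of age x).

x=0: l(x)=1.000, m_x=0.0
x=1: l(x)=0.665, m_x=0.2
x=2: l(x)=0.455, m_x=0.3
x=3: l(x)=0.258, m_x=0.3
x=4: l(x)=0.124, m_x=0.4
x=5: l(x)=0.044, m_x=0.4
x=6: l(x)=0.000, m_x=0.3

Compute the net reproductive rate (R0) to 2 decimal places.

lx·mx by age: 0, 0.133, 0.1365, 0.0774, 0.0496, 0.0176, 0
R0 = Σ lx·mx = 0.4141 → 0.41

0.41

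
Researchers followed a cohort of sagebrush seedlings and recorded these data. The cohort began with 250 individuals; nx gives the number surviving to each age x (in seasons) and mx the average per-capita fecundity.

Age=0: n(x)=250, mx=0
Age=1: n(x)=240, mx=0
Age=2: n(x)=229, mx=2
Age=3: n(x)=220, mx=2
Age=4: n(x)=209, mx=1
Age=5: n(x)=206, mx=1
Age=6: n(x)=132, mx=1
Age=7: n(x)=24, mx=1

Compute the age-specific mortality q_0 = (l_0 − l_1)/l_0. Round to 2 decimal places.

0.04

lx = nx/n0 = nx/250: 1, 0.96, 0.916, 0.88, 0.836, 0.824, 0.528, 0.096
q_0 = (l_0 − l_1) / l_0 = (1 − 0.96) / 1
     = 0.04 / 1 = 0.04 → 0.04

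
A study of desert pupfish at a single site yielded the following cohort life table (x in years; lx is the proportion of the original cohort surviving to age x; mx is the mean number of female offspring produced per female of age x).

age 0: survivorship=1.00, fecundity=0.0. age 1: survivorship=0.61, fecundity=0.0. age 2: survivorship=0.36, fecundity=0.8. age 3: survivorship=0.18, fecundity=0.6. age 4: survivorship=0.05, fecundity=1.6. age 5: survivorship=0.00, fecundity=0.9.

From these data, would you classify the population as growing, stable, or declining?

declining

R0 = Σ lx·mx = 0 + 0 + 0.288 + 0.108 + 0.08 + 0 = 0.476
R0 < 1, so the population is declining.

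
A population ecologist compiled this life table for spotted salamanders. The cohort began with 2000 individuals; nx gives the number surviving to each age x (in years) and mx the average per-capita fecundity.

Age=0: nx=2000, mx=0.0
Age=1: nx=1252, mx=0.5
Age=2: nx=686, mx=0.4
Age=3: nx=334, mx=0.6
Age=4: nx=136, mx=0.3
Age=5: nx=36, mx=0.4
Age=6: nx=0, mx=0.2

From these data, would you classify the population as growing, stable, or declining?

lx = nx/n0 = nx/2000: 1, 0.626, 0.343, 0.167, 0.068, 0.018, 0
R0 = Σ lx·mx = 0 + 0.313 + 0.1372 + 0.1002 + 0.0204 + 0.0072 + 0 = 0.578
R0 < 1, so the population is declining.

declining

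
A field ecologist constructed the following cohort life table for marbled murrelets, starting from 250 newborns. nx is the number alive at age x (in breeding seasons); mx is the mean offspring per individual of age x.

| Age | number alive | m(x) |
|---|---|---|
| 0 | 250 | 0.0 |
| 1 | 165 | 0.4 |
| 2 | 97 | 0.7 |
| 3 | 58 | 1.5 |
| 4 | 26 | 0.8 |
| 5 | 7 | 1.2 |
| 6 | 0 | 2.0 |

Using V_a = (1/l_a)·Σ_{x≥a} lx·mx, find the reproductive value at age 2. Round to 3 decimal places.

1.898

lx = nx/n0 = nx/250: 1, 0.66, 0.388, 0.232, 0.104, 0.028, 0
lx·mx for x ≥ 2: 0.2716, 0.348, 0.0832, 0.0336, 0 → sum = 0.7364
V_2 = 0.7364 / l_2 = 0.7364 / 0.388 = 1.897938… → 1.898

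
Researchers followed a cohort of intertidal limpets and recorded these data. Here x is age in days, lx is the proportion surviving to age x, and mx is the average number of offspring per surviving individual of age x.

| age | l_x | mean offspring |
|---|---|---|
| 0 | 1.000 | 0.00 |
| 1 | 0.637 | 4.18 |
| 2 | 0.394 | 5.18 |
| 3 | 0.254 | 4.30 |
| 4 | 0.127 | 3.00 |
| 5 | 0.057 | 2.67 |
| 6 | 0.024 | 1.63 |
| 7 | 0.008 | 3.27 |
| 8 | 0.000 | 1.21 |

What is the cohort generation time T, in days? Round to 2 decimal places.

1.99

lx·mx: 0, 2.66266, 2.04092, 1.0922, 0.381, 0.15219, 0.03912, 0.02616, 0 → R0 = 6.39425
x·lx·mx: 0, 2.66266, 4.08184, 3.2766, 1.524, 0.76095, 0.23472, 0.18312, 0 → Σ = 12.72389
T = 12.72389 / 6.39425 = 1.989896… → 1.99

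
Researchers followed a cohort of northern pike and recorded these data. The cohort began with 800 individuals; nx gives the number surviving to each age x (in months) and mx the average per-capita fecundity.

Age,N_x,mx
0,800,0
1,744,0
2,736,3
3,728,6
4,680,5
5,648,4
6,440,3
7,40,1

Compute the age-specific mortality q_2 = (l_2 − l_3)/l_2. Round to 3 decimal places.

lx = nx/n0 = nx/800: 1, 0.93, 0.92, 0.91, 0.85, 0.81, 0.55, 0.05
q_2 = (l_2 − l_3) / l_2 = (0.92 − 0.91) / 0.92
     = 0.01 / 0.92 = 0.01087… → 0.011

0.011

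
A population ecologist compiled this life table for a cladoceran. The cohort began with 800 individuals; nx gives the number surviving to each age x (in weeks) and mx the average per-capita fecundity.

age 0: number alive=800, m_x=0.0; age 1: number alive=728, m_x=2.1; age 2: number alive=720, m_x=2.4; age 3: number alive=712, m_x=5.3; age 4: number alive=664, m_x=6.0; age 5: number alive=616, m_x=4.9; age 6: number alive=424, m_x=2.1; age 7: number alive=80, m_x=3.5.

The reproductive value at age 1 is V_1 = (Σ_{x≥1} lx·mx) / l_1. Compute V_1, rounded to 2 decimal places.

lx = nx/n0 = nx/800: 1, 0.91, 0.9, 0.89, 0.83, 0.77, 0.53, 0.1
lx·mx for x ≥ 1: 1.911, 2.16, 4.717, 4.98, 3.773, 1.113, 0.35 → sum = 19.004
V_1 = 19.004 / l_1 = 19.004 / 0.91 = 20.883516… → 20.88

20.88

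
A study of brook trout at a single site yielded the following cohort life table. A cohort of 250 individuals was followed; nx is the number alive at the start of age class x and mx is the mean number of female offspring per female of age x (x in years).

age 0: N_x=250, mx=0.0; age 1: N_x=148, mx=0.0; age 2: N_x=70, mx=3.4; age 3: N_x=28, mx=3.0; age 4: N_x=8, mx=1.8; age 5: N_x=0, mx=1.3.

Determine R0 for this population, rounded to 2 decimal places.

1.35

lx = nx/n0 = nx/250: 1, 0.592, 0.28, 0.112, 0.032, 0
lx·mx by age: 0, 0, 0.952, 0.336, 0.0576, 0
R0 = Σ lx·mx = 1.3456 → 1.35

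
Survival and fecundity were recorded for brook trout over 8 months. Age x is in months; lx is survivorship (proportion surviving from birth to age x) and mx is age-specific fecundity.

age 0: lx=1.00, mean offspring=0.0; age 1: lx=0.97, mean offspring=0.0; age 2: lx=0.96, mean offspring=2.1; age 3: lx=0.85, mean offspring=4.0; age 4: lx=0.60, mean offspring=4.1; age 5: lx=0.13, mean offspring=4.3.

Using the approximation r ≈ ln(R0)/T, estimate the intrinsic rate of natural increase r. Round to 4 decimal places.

R0 = Σ lx·mx = 0 + 0 + 2.016 + 3.4 + 2.46 + 0.559 = 8.435
Σ x·lx·mx = 26.867; T = 26.867/8.435 = 3.18518…
r ≈ ln(R0)/T = ln(8.435)/3.18518… = 0.669472… → 0.6695

0.6695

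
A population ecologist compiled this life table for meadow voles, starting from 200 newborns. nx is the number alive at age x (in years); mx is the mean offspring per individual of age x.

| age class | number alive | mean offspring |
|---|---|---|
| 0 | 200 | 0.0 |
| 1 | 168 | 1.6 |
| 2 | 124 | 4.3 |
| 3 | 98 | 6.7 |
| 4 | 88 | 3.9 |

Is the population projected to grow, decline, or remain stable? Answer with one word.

lx = nx/n0 = nx/200: 1, 0.84, 0.62, 0.49, 0.44
R0 = Σ lx·mx = 0 + 1.344 + 2.666 + 3.283 + 1.716 = 9.009
R0 > 1, so the population is growing.

growing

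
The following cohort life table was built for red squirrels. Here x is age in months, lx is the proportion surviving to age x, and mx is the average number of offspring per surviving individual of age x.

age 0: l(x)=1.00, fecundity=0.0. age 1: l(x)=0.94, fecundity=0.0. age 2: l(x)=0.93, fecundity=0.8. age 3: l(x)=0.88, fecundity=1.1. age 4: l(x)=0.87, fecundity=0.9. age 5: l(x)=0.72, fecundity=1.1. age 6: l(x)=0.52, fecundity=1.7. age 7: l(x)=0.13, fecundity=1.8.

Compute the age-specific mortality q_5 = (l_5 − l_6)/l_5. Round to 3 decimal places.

0.278

q_5 = (l_5 − l_6) / l_5 = (0.72 − 0.52) / 0.72
     = 0.2 / 0.72 = 0.277778… → 0.278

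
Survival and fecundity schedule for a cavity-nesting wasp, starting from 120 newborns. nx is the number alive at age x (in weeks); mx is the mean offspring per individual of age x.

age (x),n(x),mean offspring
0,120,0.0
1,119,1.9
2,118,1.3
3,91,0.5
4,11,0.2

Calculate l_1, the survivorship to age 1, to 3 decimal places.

0.992

l_1 = n_1/n_0 = 119/120 = 0.991667… → 0.992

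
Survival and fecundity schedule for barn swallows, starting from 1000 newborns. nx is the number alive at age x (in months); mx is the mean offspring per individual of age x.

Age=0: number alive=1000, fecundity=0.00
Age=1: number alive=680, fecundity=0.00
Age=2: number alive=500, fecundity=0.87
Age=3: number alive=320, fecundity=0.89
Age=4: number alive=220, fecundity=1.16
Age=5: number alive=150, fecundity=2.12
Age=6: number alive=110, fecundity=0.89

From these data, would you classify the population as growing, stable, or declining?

lx = nx/n0 = nx/1000: 1, 0.68, 0.5, 0.32, 0.22, 0.15, 0.11
R0 = Σ lx·mx = 0 + 0 + 0.435 + 0.2848 + 0.2552 + 0.318 + 0.0979 = 1.3909
R0 > 1, so the population is growing.

growing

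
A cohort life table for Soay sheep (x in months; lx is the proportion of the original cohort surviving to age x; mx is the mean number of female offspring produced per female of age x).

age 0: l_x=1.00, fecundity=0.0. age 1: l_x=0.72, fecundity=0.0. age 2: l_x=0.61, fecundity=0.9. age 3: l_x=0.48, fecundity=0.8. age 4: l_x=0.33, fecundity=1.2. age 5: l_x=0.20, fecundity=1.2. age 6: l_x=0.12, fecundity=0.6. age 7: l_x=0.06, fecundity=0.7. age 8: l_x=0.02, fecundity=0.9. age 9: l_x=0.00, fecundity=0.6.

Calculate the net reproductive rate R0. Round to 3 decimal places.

1.701

lx·mx by age: 0, 0, 0.549, 0.384, 0.396, 0.24, 0.072, 0.042, 0.018, 0
R0 = Σ lx·mx = 1.701 → 1.701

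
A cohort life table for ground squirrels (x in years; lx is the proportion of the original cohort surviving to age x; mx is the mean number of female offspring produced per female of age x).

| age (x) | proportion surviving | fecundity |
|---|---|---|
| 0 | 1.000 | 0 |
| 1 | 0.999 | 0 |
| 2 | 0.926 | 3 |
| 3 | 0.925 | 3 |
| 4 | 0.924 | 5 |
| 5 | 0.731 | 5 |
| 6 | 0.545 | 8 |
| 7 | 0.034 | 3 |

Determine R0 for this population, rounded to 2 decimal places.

18.29

lx·mx by age: 0, 0, 2.778, 2.775, 4.62, 3.655, 4.36, 0.102
R0 = Σ lx·mx = 18.29 → 18.29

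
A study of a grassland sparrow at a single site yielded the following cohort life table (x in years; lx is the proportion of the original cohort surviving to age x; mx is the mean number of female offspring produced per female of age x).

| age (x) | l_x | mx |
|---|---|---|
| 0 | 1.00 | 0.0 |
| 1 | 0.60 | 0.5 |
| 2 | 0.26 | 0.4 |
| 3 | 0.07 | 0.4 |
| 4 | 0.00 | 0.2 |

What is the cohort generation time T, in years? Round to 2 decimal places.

lx·mx: 0, 0.3, 0.104, 0.028, 0 → R0 = 0.432
x·lx·mx: 0, 0.3, 0.208, 0.084, 0 → Σ = 0.592
T = 0.592 / 0.432 = 1.37037… → 1.37

1.37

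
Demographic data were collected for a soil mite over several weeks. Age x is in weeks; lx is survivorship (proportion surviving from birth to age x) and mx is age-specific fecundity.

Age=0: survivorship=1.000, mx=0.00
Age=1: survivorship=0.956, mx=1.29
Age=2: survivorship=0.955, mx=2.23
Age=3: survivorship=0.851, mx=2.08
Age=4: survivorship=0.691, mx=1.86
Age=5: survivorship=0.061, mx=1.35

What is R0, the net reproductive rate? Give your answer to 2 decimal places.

lx·mx by age: 0, 1.23324, 2.12965, 1.77008, 1.28526, 0.08235
R0 = Σ lx·mx = 6.50058 → 6.50

6.50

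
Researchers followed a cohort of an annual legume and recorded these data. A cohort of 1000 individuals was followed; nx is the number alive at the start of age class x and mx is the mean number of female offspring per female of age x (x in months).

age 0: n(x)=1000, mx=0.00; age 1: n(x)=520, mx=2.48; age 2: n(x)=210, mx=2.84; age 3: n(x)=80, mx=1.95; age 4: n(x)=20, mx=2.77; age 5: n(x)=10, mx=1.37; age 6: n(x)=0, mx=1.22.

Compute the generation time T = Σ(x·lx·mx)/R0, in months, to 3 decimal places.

lx = nx/n0 = nx/1000: 1, 0.52, 0.21, 0.08, 0.02, 0.01, 0
lx·mx: 0, 1.2896, 0.5964, 0.156, 0.0554, 0.0137, 0 → R0 = 2.1111
x·lx·mx: 0, 1.2896, 1.1928, 0.468, 0.2216, 0.0685, 0 → Σ = 3.2405
T = 3.2405 / 2.1111 = 1.534982… → 1.535

1.535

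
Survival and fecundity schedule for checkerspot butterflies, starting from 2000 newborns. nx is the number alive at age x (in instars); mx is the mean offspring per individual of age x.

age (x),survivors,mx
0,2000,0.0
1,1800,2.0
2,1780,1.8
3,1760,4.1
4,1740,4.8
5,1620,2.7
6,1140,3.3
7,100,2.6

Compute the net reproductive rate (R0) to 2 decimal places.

lx = nx/n0 = nx/2000: 1, 0.9, 0.89, 0.88, 0.87, 0.81, 0.57, 0.05
lx·mx by age: 0, 1.8, 1.602, 3.608, 4.176, 2.187, 1.881, 0.13
R0 = Σ lx·mx = 15.384 → 15.38

15.38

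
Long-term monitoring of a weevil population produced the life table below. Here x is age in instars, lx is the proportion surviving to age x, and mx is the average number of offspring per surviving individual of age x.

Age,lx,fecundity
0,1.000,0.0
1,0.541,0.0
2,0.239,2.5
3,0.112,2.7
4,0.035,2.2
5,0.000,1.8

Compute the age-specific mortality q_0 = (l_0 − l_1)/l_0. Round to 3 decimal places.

q_0 = (l_0 − l_1) / l_0 = (1 − 0.541) / 1
     = 0.459 / 1 = 0.459 → 0.459

0.459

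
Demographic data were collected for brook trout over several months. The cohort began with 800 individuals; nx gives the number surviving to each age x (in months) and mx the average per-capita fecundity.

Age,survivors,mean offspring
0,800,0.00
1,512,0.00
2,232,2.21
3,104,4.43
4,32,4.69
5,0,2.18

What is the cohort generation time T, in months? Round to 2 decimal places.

lx = nx/n0 = nx/800: 1, 0.64, 0.29, 0.13, 0.04, 0
lx·mx: 0, 0, 0.6409, 0.5759, 0.1876, 0 → R0 = 1.4044
x·lx·mx: 0, 0, 1.2818, 1.7277, 0.7504, 0 → Σ = 3.7599
T = 3.7599 / 1.4044 = 2.677229… → 2.68

2.68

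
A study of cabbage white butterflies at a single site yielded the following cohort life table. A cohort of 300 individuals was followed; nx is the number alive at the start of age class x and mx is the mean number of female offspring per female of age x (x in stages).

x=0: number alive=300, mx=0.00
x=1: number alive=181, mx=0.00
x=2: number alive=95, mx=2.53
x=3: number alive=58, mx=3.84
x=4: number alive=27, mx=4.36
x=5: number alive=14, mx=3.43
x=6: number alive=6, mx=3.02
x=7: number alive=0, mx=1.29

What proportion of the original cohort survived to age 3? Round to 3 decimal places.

0.193

l_3 = n_3/n_0 = 58/300 = 0.193333… → 0.193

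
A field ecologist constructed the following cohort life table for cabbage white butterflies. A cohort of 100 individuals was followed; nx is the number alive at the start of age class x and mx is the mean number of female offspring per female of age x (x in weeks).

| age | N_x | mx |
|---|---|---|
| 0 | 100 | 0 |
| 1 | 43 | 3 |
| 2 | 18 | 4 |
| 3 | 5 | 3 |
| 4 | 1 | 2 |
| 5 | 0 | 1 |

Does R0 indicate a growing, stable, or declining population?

growing

lx = nx/n0 = nx/100: 1, 0.43, 0.18, 0.05, 0.01, 0
R0 = Σ lx·mx = 0 + 1.29 + 0.72 + 0.15 + 0.02 + 0 = 2.18
R0 > 1, so the population is growing.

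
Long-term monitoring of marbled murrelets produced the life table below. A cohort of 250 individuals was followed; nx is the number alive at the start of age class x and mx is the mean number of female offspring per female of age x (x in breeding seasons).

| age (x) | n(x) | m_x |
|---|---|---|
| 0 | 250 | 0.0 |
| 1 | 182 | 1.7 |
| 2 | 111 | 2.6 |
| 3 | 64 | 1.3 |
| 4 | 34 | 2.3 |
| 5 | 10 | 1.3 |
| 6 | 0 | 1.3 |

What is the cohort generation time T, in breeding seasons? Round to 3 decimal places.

1.960

lx = nx/n0 = nx/250: 1, 0.728, 0.444, 0.256, 0.136, 0.04, 0
lx·mx: 0, 1.2376, 1.1544, 0.3328, 0.3128, 0.052, 0 → R0 = 3.0896
x·lx·mx: 0, 1.2376, 2.3088, 0.9984, 1.2512, 0.26, 0 → Σ = 6.056
T = 6.056 / 3.0896 = 1.960124… → 1.960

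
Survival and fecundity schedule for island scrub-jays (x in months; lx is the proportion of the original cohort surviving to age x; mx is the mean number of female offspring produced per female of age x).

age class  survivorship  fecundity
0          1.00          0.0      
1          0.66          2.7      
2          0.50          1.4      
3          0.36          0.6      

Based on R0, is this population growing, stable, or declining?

growing

R0 = Σ lx·mx = 0 + 1.782 + 0.7 + 0.216 = 2.698
R0 > 1, so the population is growing.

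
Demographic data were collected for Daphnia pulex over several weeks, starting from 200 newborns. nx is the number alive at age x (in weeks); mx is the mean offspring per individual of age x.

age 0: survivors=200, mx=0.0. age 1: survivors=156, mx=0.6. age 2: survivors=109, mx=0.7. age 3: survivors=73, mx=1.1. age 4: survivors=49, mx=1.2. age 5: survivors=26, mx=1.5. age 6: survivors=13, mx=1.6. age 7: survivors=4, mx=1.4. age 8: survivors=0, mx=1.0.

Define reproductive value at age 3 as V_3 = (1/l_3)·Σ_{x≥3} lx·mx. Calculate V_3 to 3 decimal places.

lx = nx/n0 = nx/200: 1, 0.78, 0.545, 0.365, 0.245, 0.13, 0.065, 0.02, 0
lx·mx for x ≥ 3: 0.4015, 0.294, 0.195, 0.104, 0.028, 0 → sum = 1.0225
V_3 = 1.0225 / l_3 = 1.0225 / 0.365 = 2.80137… → 2.801

2.801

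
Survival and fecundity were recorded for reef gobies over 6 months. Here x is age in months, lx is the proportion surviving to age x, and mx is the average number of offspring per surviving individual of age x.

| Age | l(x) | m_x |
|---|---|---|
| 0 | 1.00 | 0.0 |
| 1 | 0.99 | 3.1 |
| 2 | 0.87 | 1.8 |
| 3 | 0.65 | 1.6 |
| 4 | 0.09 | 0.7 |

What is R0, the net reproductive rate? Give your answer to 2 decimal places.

lx·mx by age: 0, 3.069, 1.566, 1.04, 0.063
R0 = Σ lx·mx = 5.738 → 5.74

5.74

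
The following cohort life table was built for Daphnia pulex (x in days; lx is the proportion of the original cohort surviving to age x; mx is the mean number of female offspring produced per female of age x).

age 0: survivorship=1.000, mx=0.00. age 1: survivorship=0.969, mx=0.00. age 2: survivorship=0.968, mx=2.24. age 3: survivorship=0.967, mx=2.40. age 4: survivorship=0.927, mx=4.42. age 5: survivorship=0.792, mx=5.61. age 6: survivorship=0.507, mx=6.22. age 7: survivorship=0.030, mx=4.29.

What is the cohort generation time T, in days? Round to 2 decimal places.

4.27

lx·mx: 0, 0, 2.16832, 2.3208, 4.09734, 4.44312, 3.15354, 0.1287 → R0 = 16.31182
x·lx·mx: 0, 0, 4.33664, 6.9624, 16.38936, 22.2156, 18.92124, 0.9009 → Σ = 69.72614
T = 69.72614 / 16.31182 = 4.274578… → 4.27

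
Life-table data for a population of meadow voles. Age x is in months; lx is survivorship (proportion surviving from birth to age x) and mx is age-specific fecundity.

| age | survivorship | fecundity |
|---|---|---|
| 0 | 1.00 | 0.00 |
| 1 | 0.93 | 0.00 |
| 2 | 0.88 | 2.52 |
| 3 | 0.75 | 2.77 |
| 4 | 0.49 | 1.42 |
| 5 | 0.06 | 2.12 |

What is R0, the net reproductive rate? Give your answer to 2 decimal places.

lx·mx by age: 0, 0, 2.2176, 2.0775, 0.6958, 0.1272
R0 = Σ lx·mx = 5.1181 → 5.12

5.12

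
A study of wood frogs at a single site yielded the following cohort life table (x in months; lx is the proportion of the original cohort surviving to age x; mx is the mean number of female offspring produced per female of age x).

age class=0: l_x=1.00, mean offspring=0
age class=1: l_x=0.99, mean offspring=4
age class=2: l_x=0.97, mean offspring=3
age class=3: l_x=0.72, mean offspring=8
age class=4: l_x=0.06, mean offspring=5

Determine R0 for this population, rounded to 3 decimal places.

lx·mx by age: 0, 3.96, 2.91, 5.76, 0.3
R0 = Σ lx·mx = 12.93 → 12.930

12.930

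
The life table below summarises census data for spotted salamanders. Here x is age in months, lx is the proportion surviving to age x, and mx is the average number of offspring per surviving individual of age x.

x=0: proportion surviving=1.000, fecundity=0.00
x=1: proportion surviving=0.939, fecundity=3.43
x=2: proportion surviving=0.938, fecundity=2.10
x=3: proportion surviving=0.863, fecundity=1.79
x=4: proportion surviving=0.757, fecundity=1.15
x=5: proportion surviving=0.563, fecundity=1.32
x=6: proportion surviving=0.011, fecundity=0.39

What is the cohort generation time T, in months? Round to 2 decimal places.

2.28

lx·mx: 0, 3.22077, 1.9698, 1.54477, 0.87055, 0.74316, 0.00429 → R0 = 8.35334
x·lx·mx: 0, 3.22077, 3.9396, 4.63431, 3.4822, 3.7158, 0.02574 → Σ = 19.01842
T = 19.01842 / 8.35334 = 2.276744… → 2.28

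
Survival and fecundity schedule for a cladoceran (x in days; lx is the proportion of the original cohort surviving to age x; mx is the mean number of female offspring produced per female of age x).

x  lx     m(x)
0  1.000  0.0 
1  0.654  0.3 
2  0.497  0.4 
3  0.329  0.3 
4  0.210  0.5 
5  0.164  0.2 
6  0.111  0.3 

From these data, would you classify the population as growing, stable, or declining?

R0 = Σ lx·mx = 0 + 0.1962 + 0.1988 + 0.0987 + 0.105 + 0.0328 + 0.0333 = 0.6648
R0 < 1, so the population is declining.

declining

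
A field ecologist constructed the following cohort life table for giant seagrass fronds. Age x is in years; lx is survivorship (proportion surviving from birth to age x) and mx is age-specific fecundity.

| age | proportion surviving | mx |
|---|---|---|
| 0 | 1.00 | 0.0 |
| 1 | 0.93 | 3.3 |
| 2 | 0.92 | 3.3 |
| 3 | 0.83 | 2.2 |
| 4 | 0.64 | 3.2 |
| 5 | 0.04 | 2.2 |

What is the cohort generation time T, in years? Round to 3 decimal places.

2.310

lx·mx: 0, 3.069, 3.036, 1.826, 2.048, 0.088 → R0 = 10.067
x·lx·mx: 0, 3.069, 6.072, 5.478, 8.192, 0.44 → Σ = 23.251
T = 23.251 / 10.067 = 2.309626… → 2.310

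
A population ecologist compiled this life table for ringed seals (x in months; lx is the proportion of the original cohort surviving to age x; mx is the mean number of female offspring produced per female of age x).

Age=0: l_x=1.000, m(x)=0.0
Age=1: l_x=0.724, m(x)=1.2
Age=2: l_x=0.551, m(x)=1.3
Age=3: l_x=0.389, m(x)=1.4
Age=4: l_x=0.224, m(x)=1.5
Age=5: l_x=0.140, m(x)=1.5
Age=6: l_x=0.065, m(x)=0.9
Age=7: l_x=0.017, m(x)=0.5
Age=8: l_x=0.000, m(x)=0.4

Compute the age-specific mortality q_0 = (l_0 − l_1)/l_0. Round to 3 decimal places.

0.276

q_0 = (l_0 − l_1) / l_0 = (1 − 0.724) / 1
     = 0.276 / 1 = 0.276 → 0.276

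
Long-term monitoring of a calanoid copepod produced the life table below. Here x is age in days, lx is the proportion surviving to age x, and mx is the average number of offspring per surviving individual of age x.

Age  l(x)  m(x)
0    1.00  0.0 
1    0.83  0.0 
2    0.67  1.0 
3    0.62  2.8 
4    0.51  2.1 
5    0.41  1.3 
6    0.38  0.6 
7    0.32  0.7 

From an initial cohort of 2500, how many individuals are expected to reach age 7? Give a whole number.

Expected survivors = N0 · l_7 = 2500 × 0.32 = 800 → 800

800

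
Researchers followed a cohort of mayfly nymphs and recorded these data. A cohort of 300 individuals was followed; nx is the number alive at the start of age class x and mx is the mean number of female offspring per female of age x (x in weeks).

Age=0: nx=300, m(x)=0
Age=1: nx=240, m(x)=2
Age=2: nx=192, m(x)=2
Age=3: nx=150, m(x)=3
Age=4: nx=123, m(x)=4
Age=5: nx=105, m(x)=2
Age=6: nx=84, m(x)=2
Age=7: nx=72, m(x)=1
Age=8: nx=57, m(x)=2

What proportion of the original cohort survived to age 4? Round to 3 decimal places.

l_4 = n_4/n_0 = 123/300 = 0.41 → 0.410

0.410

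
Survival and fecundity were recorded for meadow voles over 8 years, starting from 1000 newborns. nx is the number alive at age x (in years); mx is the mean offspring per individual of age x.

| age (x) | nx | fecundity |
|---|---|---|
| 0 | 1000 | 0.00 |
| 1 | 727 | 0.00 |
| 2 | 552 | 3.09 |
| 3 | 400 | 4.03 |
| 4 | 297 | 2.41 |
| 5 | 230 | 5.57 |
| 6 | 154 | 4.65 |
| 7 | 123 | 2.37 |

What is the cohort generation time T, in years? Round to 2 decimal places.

3.77

lx = nx/n0 = nx/1000: 1, 0.727, 0.552, 0.4, 0.297, 0.23, 0.154, 0.123
lx·mx: 0, 0, 1.70568, 1.612, 0.71577, 1.2811, 0.7161, 0.29151 → R0 = 6.32216
x·lx·mx: 0, 0, 3.41136, 4.836, 2.86308, 6.4055, 4.2966, 2.04057 → Σ = 23.85311
T = 23.85311 / 6.32216 = 3.772937… → 3.77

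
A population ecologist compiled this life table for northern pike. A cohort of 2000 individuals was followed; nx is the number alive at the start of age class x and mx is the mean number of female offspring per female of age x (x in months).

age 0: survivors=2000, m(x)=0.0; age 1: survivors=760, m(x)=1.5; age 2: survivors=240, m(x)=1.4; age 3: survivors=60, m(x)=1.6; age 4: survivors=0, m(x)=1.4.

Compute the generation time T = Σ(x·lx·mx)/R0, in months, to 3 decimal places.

1.336

lx = nx/n0 = nx/2000: 1, 0.38, 0.12, 0.03, 0
lx·mx: 0, 0.57, 0.168, 0.048, 0 → R0 = 0.786
x·lx·mx: 0, 0.57, 0.336, 0.144, 0 → Σ = 1.05
T = 1.05 / 0.786 = 1.335878… → 1.336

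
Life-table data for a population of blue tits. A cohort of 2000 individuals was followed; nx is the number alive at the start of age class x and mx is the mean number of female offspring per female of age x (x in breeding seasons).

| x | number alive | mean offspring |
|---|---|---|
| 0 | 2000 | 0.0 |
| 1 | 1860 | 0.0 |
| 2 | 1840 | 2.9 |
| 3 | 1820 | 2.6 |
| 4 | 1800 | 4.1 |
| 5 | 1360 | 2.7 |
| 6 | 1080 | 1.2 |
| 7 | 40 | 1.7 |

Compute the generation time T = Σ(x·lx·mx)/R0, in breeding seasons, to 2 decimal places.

lx = nx/n0 = nx/2000: 1, 0.93, 0.92, 0.91, 0.9, 0.68, 0.54, 0.02
lx·mx: 0, 0, 2.668, 2.366, 3.69, 1.836, 0.648, 0.034 → R0 = 11.242
x·lx·mx: 0, 0, 5.336, 7.098, 14.76, 9.18, 3.888, 0.238 → Σ = 40.5
T = 40.5 / 11.242 = 3.602562… → 3.60

3.60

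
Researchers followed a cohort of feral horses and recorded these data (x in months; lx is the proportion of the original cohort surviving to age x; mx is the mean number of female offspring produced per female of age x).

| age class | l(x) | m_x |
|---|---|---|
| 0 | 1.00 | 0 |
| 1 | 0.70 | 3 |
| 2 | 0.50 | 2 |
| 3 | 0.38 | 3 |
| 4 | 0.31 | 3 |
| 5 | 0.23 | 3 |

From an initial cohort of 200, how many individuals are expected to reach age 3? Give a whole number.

76

Expected survivors = N0 · l_3 = 200 × 0.38 = 76 → 76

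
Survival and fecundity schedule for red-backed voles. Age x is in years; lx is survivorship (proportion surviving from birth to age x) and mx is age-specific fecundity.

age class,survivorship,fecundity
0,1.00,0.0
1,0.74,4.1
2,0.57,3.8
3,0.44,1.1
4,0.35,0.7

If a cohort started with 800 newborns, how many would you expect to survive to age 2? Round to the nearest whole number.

Expected survivors = N0 · l_2 = 800 × 0.57 = 456 → 456

456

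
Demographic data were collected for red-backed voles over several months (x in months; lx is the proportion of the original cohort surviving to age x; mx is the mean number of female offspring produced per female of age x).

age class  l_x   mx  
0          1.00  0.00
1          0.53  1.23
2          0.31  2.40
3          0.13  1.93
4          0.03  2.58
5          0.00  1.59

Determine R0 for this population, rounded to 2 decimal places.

lx·mx by age: 0, 0.6519, 0.744, 0.2509, 0.0774, 0
R0 = Σ lx·mx = 1.7242 → 1.72

1.72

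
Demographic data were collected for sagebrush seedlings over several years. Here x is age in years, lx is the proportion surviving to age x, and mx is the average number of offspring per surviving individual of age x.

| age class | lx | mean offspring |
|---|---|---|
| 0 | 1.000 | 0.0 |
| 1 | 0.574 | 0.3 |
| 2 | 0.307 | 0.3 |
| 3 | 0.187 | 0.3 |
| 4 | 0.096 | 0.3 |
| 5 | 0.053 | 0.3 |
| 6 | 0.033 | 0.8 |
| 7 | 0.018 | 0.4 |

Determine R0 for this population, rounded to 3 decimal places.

lx·mx by age: 0, 0.1722, 0.0921, 0.0561, 0.0288, 0.0159, 0.0264, 0.0072
R0 = Σ lx·mx = 0.3987 → 0.399

0.399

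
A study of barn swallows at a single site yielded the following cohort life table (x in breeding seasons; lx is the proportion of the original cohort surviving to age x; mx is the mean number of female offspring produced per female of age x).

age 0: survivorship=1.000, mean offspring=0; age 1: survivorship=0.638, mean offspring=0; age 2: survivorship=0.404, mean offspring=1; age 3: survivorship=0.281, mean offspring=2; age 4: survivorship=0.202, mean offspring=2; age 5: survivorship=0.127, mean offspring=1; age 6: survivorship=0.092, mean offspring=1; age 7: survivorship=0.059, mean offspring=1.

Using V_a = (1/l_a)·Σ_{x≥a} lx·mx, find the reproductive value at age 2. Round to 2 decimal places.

lx·mx for x ≥ 2: 0.404, 0.562, 0.404, 0.127, 0.092, 0.059 → sum = 1.648
V_2 = 1.648 / l_2 = 1.648 / 0.404 = 4.079208… → 4.08

4.08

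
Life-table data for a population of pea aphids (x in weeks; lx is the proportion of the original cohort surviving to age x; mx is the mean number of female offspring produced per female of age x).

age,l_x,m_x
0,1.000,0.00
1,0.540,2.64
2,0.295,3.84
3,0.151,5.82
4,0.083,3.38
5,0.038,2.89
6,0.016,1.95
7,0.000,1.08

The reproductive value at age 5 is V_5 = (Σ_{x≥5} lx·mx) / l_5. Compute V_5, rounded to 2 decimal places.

3.71

lx·mx for x ≥ 5: 0.10982, 0.0312, 0 → sum = 0.14102
V_5 = 0.14102 / l_5 = 0.14102 / 0.038 = 3.711053… → 3.71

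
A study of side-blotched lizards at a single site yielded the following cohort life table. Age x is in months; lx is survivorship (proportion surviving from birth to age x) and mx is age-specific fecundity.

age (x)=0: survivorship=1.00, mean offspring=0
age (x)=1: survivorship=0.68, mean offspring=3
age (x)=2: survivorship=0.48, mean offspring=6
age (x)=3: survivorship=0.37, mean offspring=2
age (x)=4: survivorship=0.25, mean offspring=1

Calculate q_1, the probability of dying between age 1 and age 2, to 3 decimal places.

q_1 = (l_1 − l_2) / l_1 = (0.68 − 0.48) / 0.68
     = 0.2 / 0.68 = 0.294118… → 0.294

0.294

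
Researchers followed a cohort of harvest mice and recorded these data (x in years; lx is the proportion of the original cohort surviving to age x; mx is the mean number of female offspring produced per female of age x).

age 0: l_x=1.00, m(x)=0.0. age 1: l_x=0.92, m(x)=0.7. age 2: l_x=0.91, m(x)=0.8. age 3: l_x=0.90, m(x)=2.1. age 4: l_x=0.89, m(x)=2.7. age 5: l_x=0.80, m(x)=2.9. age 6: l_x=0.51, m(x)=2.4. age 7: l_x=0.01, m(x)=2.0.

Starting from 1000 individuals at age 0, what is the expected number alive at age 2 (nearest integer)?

910

Expected survivors = N0 · l_2 = 1000 × 0.91 = 910 → 910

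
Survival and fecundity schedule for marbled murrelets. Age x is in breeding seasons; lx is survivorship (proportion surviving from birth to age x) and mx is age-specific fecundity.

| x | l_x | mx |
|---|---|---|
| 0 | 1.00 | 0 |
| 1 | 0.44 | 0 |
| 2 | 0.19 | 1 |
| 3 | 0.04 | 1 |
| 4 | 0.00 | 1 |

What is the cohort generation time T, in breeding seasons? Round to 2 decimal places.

2.17

lx·mx: 0, 0, 0.19, 0.04, 0 → R0 = 0.23
x·lx·mx: 0, 0, 0.38, 0.12, 0 → Σ = 0.5
T = 0.5 / 0.23 = 2.173913… → 2.17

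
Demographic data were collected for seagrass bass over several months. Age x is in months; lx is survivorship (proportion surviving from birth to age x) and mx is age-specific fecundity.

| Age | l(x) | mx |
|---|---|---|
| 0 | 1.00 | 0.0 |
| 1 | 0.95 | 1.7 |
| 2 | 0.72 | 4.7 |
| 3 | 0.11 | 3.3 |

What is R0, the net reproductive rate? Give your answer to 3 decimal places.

5.362

lx·mx by age: 0, 1.615, 3.384, 0.363
R0 = Σ lx·mx = 5.362 → 5.362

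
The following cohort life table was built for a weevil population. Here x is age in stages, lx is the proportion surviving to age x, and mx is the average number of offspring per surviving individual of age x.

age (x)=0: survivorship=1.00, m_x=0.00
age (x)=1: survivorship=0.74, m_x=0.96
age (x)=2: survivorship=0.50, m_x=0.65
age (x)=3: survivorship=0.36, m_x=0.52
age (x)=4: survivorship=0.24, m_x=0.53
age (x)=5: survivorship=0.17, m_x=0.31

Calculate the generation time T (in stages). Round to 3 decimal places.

1.921

lx·mx: 0, 0.7104, 0.325, 0.1872, 0.1272, 0.0527 → R0 = 1.4025
x·lx·mx: 0, 0.7104, 0.65, 0.5616, 0.5088, 0.2635 → Σ = 2.6943
T = 2.6943 / 1.4025 = 1.92107… → 1.921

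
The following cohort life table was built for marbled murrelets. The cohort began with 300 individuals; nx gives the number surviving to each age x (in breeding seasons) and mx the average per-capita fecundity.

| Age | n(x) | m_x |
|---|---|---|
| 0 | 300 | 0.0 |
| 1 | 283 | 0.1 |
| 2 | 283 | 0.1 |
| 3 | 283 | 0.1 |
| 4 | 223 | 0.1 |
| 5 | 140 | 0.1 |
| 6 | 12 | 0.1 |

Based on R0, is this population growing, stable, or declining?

declining

lx = nx/n0 = nx/300: 1, 0.94333…, 0.94333…, 0.94333…, 0.74333…, 0.46667…, 0.04
R0 = Σ lx·mx = 0 + 0.094333… + 0.094333… + 0.094333… + 0.074333… + 0.046667… + 0.004 = 0.408…
R0 < 1, so the population is declining.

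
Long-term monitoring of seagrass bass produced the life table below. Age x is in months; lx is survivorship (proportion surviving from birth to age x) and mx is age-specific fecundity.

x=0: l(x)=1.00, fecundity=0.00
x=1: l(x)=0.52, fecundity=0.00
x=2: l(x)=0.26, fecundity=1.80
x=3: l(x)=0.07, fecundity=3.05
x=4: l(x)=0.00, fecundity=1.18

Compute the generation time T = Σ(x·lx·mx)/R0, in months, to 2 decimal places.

2.31

lx·mx: 0, 0, 0.468, 0.2135, 0 → R0 = 0.6815
x·lx·mx: 0, 0, 0.936, 0.6405, 0 → Σ = 1.5765
T = 1.5765 / 0.6815 = 2.31328… → 2.31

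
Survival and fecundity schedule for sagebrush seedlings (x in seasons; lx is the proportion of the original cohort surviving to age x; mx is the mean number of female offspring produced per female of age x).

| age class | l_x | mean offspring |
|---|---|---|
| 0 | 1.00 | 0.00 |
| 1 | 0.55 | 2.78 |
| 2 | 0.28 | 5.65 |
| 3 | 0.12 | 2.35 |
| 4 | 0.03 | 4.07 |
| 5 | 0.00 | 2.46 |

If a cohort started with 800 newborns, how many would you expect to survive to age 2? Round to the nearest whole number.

224

Expected survivors = N0 · l_2 = 800 × 0.28 = 224 → 224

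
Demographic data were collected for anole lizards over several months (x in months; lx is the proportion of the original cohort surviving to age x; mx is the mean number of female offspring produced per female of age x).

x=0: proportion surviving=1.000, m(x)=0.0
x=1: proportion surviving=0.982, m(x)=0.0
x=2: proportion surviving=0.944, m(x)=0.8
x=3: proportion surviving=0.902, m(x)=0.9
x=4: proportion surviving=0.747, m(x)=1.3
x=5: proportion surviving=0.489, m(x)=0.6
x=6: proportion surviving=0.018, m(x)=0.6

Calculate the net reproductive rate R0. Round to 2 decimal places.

lx·mx by age: 0, 0, 0.7552, 0.8118, 0.9711, 0.2934, 0.0108
R0 = Σ lx·mx = 2.8423 → 2.84

2.84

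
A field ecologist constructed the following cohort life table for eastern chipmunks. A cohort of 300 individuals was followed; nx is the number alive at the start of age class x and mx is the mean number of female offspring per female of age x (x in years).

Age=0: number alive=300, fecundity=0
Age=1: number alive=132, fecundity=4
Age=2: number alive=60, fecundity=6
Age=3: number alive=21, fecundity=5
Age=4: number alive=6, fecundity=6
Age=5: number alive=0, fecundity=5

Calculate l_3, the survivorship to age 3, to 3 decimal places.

l_3 = n_3/n_0 = 21/300 = 0.07 → 0.070

0.070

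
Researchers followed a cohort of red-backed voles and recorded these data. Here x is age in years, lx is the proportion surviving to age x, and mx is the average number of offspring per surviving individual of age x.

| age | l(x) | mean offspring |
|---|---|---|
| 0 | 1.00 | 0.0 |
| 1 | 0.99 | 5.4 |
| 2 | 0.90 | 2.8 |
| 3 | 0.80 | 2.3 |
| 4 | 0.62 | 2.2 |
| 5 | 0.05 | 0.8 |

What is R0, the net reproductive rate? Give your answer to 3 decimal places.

11.110

lx·mx by age: 0, 5.346, 2.52, 1.84, 1.364, 0.04
R0 = Σ lx·mx = 11.11 → 11.110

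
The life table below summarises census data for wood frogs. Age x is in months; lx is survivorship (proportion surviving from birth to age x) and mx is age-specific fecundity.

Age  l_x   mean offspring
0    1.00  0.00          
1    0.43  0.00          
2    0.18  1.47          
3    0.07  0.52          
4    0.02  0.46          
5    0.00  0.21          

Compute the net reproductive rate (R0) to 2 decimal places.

lx·mx by age: 0, 0, 0.2646, 0.0364, 0.0092, 0
R0 = Σ lx·mx = 0.3102 → 0.31

0.31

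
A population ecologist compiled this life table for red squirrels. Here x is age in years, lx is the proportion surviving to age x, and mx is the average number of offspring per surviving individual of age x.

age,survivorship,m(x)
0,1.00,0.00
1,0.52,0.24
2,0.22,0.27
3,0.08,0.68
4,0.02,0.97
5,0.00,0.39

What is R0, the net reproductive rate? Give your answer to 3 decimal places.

lx·mx by age: 0, 0.1248, 0.0594, 0.0544, 0.0194, 0
R0 = Σ lx·mx = 0.258 → 0.258

0.258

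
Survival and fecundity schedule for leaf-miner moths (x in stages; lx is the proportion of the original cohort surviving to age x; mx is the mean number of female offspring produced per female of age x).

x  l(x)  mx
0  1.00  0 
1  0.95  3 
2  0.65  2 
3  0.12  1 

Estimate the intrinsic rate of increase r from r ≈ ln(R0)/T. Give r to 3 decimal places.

R0 = Σ lx·mx = 0 + 2.85 + 1.3 + 0.12 = 4.27
Σ x·lx·mx = 5.81; T = 5.81/4.27 = 1.36066…
r ≈ ln(R0)/T = ln(4.27)/1.36066… = 1.06685… → 1.067

1.067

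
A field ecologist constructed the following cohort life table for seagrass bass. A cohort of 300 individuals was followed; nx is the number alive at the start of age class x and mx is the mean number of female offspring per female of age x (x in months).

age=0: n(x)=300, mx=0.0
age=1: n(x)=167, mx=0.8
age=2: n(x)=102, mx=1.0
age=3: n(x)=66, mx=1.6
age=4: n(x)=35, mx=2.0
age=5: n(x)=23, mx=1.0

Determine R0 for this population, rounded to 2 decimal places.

1.45

lx = nx/n0 = nx/300: 1, 0.55667…, 0.34, 0.22, 0.11667…, 0.07667…
lx·mx by age: 0, 0.445333…, 0.34, 0.352, 0.233333…, 0.076667…
R0 = Σ lx·mx = 1.447333… → 1.45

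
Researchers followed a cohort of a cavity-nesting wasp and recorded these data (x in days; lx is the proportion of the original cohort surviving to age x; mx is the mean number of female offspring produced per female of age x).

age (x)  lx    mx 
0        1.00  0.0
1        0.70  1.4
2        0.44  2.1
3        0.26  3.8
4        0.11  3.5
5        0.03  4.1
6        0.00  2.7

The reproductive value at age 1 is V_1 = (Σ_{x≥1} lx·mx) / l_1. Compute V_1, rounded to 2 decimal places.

lx·mx for x ≥ 1: 0.98, 0.924, 0.988, 0.385, 0.123, 0 → sum = 3.4
V_1 = 3.4 / l_1 = 3.4 / 0.7 = 4.857143… → 4.86

4.86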